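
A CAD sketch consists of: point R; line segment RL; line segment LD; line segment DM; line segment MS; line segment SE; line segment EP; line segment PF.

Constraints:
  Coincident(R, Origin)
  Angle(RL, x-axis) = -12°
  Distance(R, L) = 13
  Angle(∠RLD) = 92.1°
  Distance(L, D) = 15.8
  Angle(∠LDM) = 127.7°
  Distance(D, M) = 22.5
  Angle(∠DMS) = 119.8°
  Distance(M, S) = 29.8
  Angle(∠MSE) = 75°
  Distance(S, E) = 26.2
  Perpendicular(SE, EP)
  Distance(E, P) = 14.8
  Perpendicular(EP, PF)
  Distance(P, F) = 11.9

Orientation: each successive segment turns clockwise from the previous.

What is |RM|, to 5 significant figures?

30.419

R is at the origin; RL runs at -12.0° with length 13.0, so L = (12.716, -2.7029). ∠RLD = 92.1° gives LD at -99.900° from the x-axis; with |LD| = 15.8, D = (9.9994, -18.268). ∠LDM = 127.7° gives DM at -152.20° from the x-axis; with |DM| = 22.5, M = (-9.9036, -28.761). Then |RM| = |M − R| = 30.419.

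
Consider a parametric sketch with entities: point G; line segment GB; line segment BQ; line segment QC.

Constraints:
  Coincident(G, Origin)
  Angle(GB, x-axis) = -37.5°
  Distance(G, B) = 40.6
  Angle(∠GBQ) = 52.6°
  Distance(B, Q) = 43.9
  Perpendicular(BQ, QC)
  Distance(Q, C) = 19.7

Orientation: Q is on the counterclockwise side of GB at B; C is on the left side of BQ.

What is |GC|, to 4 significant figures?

22.97

G is at the origin; GB runs at -37.5° with length 40.6, so B = 40.6·(cos -37.5°, sin -37.5°) = (32.21, -24.72). ∠GBQ = 52.6°, so BQ runs at -37.5° + (180° − 52.6°) = 89.90° from the x-axis; with |BQ| = 43.9, Q = B + 43.9·(cos 89.90°, sin 89.90°) = (32.29, 19.18). BQ ⟂ QC; with |QC| = 19.7 on the left of BQ, C = Q + 19.7·(-1.000, 0.001745) = (12.59, 19.22). Then |GC| = |C − G| = 22.97.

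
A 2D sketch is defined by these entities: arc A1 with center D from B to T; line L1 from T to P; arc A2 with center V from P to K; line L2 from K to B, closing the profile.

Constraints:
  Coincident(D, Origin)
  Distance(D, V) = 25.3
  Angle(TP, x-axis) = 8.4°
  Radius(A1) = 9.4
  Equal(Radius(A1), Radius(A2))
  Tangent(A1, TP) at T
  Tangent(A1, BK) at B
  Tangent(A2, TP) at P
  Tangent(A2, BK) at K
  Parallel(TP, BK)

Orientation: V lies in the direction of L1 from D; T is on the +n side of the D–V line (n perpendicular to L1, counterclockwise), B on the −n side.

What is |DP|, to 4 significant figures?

26.99

The slot axis is L1's direction at 8.4°, so u = (cos 8.4°, sin 8.4°) = (0.9893, 0.1461) and n = (−sin 8.4°, cos 8.4°) = (-0.1461, 0.9893). D is at the origin and V lies 25.3 along u from D, so V = 25.3·u = (25.03, 3.696). Tangency of A1 to both parallel lines with radius 9.4 puts T and B at D ± 9.4·n: T = (-1.373, 9.299), B = (1.373, -9.299). Equal radii place P and K the same way about V: P = V + 9.4·n = (23.66, 13.00), K = V − 9.4·n = (26.40, -5.603). Then |DP| = |P − D| = 26.99.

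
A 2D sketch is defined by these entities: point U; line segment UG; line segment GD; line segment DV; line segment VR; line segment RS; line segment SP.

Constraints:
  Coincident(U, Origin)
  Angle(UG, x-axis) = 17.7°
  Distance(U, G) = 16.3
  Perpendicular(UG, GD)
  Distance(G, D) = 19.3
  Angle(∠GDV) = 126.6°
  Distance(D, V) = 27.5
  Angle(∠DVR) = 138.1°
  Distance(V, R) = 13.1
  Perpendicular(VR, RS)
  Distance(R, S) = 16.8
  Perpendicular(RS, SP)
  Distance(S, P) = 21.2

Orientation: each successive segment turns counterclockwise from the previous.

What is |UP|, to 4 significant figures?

20.09

VR ⟂ RS, so RS runs at -67.00°; with |RS| = 16.8, S = (-21.85, 11.67). RS ⟂ SP, so SP runs at 23.00°; with |SP| = 21.2, P = (-2.336, 19.95). Then |UP| = |P − U| = 20.09.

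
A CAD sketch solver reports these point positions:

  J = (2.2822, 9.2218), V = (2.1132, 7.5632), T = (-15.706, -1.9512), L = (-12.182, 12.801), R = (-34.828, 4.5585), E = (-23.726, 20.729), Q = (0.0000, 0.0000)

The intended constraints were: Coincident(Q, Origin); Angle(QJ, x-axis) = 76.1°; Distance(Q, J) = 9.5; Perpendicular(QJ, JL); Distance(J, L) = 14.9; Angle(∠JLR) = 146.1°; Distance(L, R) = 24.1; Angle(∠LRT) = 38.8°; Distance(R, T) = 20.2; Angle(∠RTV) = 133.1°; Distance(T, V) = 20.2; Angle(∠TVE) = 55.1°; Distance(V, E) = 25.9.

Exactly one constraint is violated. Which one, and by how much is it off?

Distance(V, E) = 25.9 — off by 3.10.

Q = (0.00, 0.00) ✓; QJ at 76.10° ✓; |QJ| = 9.500 ✓; ∠(QJ, JL) = 90.00° ✓; |JL| = 14.90 ✓; ∠JLR = 146.1° ✓; |LR| = 24.10 ✓; ∠LRT = 38.80° ✓; |RT| = 20.20 ✓; ∠RTV = 133.1° ✓; |TV| = 20.20 ✓; ∠TVE = 55.10° ✓; |VE| = 29.00 ✗.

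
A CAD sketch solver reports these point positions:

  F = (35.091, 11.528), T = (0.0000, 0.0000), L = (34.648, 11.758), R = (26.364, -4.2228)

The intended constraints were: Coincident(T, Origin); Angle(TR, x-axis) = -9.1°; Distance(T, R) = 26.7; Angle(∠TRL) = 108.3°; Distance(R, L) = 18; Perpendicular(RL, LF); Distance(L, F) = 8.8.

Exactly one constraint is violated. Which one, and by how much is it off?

Distance(L, F) = 8.8 — off by 8.30.

T = (0.00, 0.00) ✓; TR at -9.100° ✓; |TR| = 26.70 ✓; ∠TRL = 108.3° ✓; |RL| = 18.00 ✓; ∠(RL, LF) = 90.04° ✓; |LF| = 0.4991 ✗.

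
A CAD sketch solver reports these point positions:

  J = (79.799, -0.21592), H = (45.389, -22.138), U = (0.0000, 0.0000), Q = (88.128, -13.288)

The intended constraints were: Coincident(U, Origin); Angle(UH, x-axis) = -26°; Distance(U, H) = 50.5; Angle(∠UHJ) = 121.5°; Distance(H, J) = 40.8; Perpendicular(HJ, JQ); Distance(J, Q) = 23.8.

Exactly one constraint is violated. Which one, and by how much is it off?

Distance(J, Q) = 23.8 — off by 8.30.

U = (0.00, 0.00) ✓; UH at -26.00° ✓; |UH| = 50.50 ✓; ∠UHJ = 121.5° ✓; |HJ| = 40.80 ✓; ∠(HJ, JQ) = 90.00° ✓; |JQ| = 15.50 ✗.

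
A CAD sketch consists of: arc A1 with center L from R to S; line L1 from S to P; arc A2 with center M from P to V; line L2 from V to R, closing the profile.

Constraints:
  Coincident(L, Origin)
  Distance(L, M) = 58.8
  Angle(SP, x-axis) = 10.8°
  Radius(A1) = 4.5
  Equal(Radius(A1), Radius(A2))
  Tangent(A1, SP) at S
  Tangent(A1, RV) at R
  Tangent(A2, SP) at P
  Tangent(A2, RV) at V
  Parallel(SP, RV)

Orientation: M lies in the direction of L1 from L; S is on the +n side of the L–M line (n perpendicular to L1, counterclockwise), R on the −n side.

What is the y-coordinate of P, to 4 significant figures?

15.44

The slot axis is L1's direction at 10.8°, so u = (cos 10.8°, sin 10.8°) = (0.9823, 0.1874) and n = (−sin 10.8°, cos 10.8°) = (-0.1874, 0.9823). L is at the origin and M lies 58.8 along u from L, so M = 58.8·u = (57.76, 11.02). Tangency of A1 to both parallel lines with radius 4.5 puts S and R at L ± 4.5·n: S = (-0.8432, 4.420), R = (0.8432, -4.420). Equal radii place P and V the same way about M: P = M + 4.5·n = (56.92, 15.44), V = M − 4.5·n = (58.60, 6.598). So P.y = 15.44.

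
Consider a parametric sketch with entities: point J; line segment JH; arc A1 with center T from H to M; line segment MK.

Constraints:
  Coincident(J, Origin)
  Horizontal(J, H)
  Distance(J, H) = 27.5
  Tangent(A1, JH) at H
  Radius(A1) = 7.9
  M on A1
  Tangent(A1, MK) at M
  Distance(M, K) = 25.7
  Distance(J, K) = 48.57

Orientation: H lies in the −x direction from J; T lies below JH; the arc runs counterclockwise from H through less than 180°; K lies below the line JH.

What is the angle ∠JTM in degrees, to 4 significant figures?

165.0°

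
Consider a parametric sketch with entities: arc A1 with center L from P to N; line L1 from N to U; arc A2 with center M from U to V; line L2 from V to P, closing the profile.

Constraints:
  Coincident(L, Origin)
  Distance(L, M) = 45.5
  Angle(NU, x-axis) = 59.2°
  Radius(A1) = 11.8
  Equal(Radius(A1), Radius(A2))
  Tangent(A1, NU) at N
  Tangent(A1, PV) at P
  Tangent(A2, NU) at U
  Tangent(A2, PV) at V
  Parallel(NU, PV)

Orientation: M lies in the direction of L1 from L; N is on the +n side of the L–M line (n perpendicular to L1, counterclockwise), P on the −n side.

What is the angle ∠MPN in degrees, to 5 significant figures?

75.461°

The slot axis is L1's direction at 59.2°, so u = (cos 59.2°, sin 59.2°) = (0.51204, 0.85896) and n = (−sin 59.2°, cos 59.2°) = (-0.85896, 0.51204). L is at the origin and M lies 45.5 along u from L, so M = 45.5·u = (23.298, 39.083). Tangency of A1 to both parallel lines with radius 11.8 puts N and P at L ± 11.8·n: N = (-10.136, 6.0421), P = (10.136, -6.0421). Then cos ∠MPN = PM·PN / (|PM||PN|), giving 75.461°.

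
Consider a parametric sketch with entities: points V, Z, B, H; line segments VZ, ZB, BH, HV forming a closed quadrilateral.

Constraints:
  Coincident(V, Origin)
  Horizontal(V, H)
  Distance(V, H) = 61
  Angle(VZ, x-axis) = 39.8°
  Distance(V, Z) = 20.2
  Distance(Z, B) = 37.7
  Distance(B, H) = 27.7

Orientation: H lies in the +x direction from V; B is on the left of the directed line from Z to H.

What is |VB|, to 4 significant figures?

57.12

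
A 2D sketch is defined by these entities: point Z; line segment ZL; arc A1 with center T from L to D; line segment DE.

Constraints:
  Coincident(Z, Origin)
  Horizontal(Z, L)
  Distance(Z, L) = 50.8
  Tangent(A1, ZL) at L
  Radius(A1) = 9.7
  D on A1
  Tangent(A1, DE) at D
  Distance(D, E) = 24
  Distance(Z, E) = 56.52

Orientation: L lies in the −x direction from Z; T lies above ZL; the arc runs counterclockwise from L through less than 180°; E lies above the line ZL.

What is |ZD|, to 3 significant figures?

42.6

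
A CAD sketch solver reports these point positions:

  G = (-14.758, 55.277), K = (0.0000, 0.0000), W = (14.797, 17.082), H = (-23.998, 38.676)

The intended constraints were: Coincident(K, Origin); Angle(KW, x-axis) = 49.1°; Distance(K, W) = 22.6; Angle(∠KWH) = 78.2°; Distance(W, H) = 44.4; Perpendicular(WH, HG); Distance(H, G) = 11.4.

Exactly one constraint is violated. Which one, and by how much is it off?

Distance(H, G) = 11.4 — off by 7.60.

K = (0.00, 0.00) ✓; KW at 49.10° ✓; |KW| = 22.60 ✓; ∠KWH = 78.20° ✓; |WH| = 44.40 ✓; ∠(WH, HG) = 90.00° ✓; |HG| = 19.00 ✗.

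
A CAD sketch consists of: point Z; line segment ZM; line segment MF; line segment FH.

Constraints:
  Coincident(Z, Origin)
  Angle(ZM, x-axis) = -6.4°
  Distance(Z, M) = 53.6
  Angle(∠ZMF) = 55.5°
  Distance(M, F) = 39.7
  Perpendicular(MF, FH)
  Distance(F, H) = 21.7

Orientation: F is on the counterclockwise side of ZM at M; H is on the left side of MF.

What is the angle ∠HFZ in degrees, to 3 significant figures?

11.9°

Z is at the origin; ZM runs at -6.4° with length 53.6, so M = 53.6·(cos -6.4°, sin -6.4°) = (53.3, -5.97). ∠ZMF = 55.5°, so MF runs at -6.4° + (180° − 55.5°) = 118° from the x-axis; with |MF| = 39.7, F = M + 39.7·(cos 118°, sin 118°) = (34.6, 29.0). MF is perpendicular to FH; with |FH| = 21.7 on the left of MF, H = F + 21.7·(-0.882, -0.471) = (15.4, 18.8). Then cos ∠HFZ = FH·FZ / (|FH||FZ|), giving 11.9°.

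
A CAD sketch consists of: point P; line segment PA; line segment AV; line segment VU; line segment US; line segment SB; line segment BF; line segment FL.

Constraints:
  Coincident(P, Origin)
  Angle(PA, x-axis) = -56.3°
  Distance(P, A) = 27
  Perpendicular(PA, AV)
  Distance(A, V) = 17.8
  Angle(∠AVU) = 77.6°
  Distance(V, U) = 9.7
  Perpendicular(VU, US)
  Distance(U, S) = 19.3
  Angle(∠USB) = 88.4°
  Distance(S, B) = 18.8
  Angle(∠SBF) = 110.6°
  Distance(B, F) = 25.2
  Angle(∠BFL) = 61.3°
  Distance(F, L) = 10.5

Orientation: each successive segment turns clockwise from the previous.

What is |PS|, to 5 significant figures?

21.896

P is at the origin; PA runs at -56.3° with length 27.0, so A = (14.981, -22.463). PA is perpendicular to AV, so AV runs at -146.30°; with |AV| = 17.8, V = (0.17202, -32.339). ∠AVU = 77.6° gives VU at 111.30° from the x-axis; with |VU| = 9.7, U = (-3.3515, -23.302). VU ⟂ US, so US runs at 21.300°; with |US| = 19.3, S = (14.630, -16.291). Then |PS| = |S − P| = 21.896.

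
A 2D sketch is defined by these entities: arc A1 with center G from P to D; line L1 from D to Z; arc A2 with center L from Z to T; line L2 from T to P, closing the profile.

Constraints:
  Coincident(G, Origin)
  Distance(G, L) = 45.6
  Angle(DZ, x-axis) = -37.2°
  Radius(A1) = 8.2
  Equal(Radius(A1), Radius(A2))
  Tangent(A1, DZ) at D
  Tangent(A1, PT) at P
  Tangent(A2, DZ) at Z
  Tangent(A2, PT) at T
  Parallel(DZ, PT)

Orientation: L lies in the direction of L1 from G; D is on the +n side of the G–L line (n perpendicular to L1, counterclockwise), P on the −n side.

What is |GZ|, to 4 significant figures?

46.33

The slot axis is L1's direction at -37.2°, so u = (cos -37.2°, sin -37.2°) = (0.7965, -0.6046) and n = (−sin -37.2°, cos -37.2°) = (0.6046, 0.7965). G is at the origin and L lies 45.6 along u from G, so L = 45.6·u = (36.32, -27.57). Tangency of A1 to both parallel lines with radius 8.2 puts D and P at G ± 8.2·n: D = (4.958, 6.532), P = (-4.958, -6.532). Equal radii place Z and T the same way about L: Z = L + 8.2·n = (41.28, -21.04), T = L − 8.2·n = (31.36, -34.10). Then |GZ| = |Z − G| = 46.33.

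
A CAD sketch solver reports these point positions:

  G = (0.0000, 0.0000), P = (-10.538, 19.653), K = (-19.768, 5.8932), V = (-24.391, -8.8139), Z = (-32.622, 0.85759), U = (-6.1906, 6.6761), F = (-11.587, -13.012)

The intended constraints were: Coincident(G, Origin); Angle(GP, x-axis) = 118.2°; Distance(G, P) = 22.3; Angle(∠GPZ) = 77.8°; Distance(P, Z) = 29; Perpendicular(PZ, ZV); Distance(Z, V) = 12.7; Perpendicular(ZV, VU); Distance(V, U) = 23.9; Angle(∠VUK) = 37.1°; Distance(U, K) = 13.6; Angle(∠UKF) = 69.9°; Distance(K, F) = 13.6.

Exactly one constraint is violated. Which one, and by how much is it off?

Distance(K, F) = 13.6 — off by 7.00.

G = (0.00, 0.00) ✓; GP at 118.2° ✓; |GP| = 22.30 ✓; ∠GPZ = 77.80° ✓; |PZ| = 29.00 ✓; ∠(PZ, ZV) = 90.00° ✓; |ZV| = 12.70 ✓; ∠(ZV, VU) = 90.00° ✓; |VU| = 23.90 ✓; ∠VUK = 37.10° ✓; |UK| = 13.60 ✓; ∠UKF = 69.90° ✓; |KF| = 20.60 ✗.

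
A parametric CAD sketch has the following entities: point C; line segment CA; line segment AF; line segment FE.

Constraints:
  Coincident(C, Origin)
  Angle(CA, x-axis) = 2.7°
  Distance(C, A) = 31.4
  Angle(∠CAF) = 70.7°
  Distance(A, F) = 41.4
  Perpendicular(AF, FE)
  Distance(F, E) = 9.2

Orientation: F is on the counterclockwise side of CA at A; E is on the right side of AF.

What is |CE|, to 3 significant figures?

49.7

∠CAF = 70.7°, so AF runs at 2.7° + (180° − 70.7°) = 112° from the x-axis; with |AF| = 41.4, F = A + 41.4·(cos 112°, sin 112°) = (15.9, 39.9). AF ⟂ FE; with |FE| = 9.2 on the right of AF, E = F + 9.2·(0.927, 0.375) = (24.4, 43.3). Then |CE| = |E − C| = 49.7.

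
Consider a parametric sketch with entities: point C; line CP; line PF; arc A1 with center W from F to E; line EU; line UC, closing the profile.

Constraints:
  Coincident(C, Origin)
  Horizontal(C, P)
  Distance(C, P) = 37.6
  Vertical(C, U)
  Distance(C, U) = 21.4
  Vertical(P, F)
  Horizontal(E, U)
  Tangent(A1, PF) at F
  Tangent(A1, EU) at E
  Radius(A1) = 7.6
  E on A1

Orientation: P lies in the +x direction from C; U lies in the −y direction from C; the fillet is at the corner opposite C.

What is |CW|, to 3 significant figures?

33.0

C is at the origin; C and P share the same y with |CP| = 37.6 and P on the +x side, so P = (37.6, 0.00). CU is vertical with |CU| = 21.4 and U on the −y side, so U = (0.00, -21.4). The virtual corner opposite C is at (37.6, -21.4). The tangent condition forces WF to be normal to PF and since A1 is tangent to EU there, WE ⟂ EU, with radius 7.6, so the center W sits 7.6 in from both sides at W = (30.0, -13.8). Then |CW| = |W − C| = 33.0.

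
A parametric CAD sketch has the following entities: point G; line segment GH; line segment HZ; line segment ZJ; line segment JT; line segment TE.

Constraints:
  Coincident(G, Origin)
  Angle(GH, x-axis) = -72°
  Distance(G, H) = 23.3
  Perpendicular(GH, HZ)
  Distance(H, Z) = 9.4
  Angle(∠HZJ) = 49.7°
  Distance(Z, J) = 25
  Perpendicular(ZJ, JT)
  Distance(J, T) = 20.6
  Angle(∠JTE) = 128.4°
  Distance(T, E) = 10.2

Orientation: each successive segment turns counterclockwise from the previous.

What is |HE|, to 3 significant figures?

22.6

G is at the origin; GH runs at -72.0° with length 23.3, so H = (7.20, -22.2). The perpendicularity gives HZ at right angles to GH, so HZ runs at 18.0°; with |HZ| = 9.4, Z = (16.1, -19.3). ∠HZJ = 49.7° gives ZJ at 148° from the x-axis; with |ZJ| = 25.0, J = (-5.13, -6.12). ZJ ⟂ JT, so JT runs at -122°; with |JT| = 20.6, T = (-16.0, -23.6). ∠JTE = 128.4° gives TE at -70.1° from the x-axis; with |TE| = 10.2, E = (-12.5, -33.2). Then |HE| = |E − H| = 22.6.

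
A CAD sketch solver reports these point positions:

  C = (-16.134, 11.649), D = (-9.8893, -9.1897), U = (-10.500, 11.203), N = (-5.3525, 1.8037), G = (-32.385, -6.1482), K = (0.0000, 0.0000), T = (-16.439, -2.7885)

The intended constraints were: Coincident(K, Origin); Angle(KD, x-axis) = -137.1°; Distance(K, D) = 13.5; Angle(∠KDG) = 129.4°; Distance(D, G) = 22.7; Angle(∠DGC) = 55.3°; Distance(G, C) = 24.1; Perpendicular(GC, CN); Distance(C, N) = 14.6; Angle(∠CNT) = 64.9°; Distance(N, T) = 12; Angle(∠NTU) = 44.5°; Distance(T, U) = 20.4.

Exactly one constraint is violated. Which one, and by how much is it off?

Distance(T, U) = 20.4 — off by 5.20.

K = (0.00, 0.00) ✓; KD at -137.1° ✓; |KD| = 13.50 ✓; ∠KDG = 129.4° ✓; |DG| = 22.70 ✓; ∠DGC = 55.30° ✓; |GC| = 24.10 ✓; ∠(GC, CN) = 90.00° ✓; |CN| = 14.60 ✓; ∠CNT = 64.90° ✓; |NT| = 12.00 ✓; ∠NTU = 44.50° ✓; |TU| = 15.20 ✗.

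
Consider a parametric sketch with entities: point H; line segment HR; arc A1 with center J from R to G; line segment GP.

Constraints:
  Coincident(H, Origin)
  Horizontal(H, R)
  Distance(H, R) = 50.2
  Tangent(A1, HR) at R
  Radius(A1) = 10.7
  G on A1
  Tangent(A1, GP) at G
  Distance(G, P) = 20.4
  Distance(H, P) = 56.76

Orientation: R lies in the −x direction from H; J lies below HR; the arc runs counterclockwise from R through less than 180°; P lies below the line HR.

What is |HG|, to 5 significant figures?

61.104

H is at the origin; H and R share the same y with |HR| = 50.2 and R on the −x side, so R = (-50.200, 0.0000). Tangency of A1 to HR means the radius JR is perpendicular to HR, so J = R + (0, -10.7) = (-50.200, -10.700). Since JG ⟂ GP (tangency), |JP| = √(10.7² + 20.4²) = 23.036 regardless of where G sits on A1. So P lies on both circle(H, 56.76) and circle(J, 23.036); the below-HR intersection is P = (-45.938, -33.338). G is the foot of the tangent from P: G = (-58.592, -17.338).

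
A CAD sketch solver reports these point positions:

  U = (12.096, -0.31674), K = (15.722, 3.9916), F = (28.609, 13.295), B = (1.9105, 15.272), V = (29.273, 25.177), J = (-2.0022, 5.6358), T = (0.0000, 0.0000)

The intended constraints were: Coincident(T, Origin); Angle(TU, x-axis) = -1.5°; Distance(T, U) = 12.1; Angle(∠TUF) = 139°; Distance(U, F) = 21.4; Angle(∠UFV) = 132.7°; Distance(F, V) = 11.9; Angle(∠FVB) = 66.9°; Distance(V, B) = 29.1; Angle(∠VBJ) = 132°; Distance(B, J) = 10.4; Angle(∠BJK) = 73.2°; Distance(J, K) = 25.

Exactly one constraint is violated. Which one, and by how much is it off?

Distance(J, K) = 25 — off by 7.20.

T = (0.00, 0.00) ✓; TU at -1.500° ✓; |TU| = 12.10 ✓; ∠TUF = 139.0° ✓; |UF| = 21.40 ✓; ∠UFV = 132.7° ✓; |FV| = 11.90 ✓; ∠FVB = 66.90° ✓; |VB| = 29.10 ✓; ∠VBJ = 132.0° ✓; |BJ| = 10.40 ✓; ∠BJK = 73.20° ✓; |JK| = 17.80 ✗.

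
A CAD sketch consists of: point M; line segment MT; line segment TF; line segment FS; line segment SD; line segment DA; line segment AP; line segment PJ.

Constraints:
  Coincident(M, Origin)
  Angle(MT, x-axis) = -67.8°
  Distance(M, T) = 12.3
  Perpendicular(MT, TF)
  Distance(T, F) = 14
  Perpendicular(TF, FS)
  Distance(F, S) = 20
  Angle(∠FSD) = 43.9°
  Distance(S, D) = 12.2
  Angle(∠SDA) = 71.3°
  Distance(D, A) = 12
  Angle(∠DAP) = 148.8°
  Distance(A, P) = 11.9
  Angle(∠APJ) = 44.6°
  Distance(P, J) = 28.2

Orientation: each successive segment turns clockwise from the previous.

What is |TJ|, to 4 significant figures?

25.70

M is at the origin; MT runs at -67.8° with length 12.3, so T = (4.647, -11.39). The perpendicularity gives TF at right angles to MT, so TF runs at -157.8°; with |TF| = 14.0, F = (-8.315, -16.68). The perpendicularity gives FS at right angles to TF, so FS runs at 112.2°; with |FS| = 20.0, S = (-15.87, 1.839). ∠FSD = 43.9° gives SD at -23.90° from the x-axis; with |SD| = 12.2, D = (-4.718, -3.103). ∠SDA = 71.3° gives DA at -132.6° from the x-axis; with |DA| = 12.0, A = (-12.84, -11.94). ∠DAP = 148.8° gives AP at -163.8° from the x-axis; with |AP| = 11.9, P = (-24.27, -15.26). ∠APJ = 44.6° gives PJ at 60.80° from the x-axis; with |PJ| = 28.2, J = (-10.51, 9.360). Then |TJ| = |J − T| = 25.70.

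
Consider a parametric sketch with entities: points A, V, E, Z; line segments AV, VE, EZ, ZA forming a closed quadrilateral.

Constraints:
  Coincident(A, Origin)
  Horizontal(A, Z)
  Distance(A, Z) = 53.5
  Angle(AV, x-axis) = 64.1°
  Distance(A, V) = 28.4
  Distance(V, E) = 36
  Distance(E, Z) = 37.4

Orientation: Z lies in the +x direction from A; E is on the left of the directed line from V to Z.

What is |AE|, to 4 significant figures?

59.37

A is at the origin; AZ is horizontal with |AZ| = 53.5 and Z in +x, so Z = (53.5, 0). AV runs at 64.1° with |AV| = 28.4, so V = (12.41, 25.55). E is determined by |VE| = 36.0 and |EZ| = 37.4 together: it lies at the intersection of circle(V, 36.0) and circle(Z, 37.4). With |VZ| = 48.39, the foot of the radical line on VZ is 23.13 from V and the perpendicular offset is √(36.0² − 23.13²) = 27.58. Taking the left-of-VZ solution: E = (46.61, 36.76).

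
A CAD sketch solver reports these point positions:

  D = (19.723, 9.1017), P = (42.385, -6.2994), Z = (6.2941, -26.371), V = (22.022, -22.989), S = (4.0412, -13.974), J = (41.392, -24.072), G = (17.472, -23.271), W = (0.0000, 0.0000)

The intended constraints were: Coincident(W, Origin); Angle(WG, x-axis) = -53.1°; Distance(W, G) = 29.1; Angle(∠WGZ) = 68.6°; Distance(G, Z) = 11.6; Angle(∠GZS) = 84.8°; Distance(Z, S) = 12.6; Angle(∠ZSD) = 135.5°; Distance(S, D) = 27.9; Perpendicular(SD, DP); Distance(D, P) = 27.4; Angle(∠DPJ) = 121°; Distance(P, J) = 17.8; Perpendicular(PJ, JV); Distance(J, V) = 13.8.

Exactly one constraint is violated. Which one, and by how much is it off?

Distance(J, V) = 13.8 — off by 5.60.

W = (0.00, 0.00) ✓; WG at -53.10° ✓; |WG| = 29.10 ✓; ∠WGZ = 68.60° ✓; |GZ| = 11.60 ✓; ∠GZS = 84.80° ✓; |ZS| = 12.60 ✓; ∠ZSD = 135.5° ✓; |SD| = 27.90 ✓; ∠(SD, DP) = 90.00° ✓; |DP| = 27.40 ✓; ∠DPJ = 121.0° ✓; |PJ| = 17.80 ✓; ∠(PJ, JV) = 90.00° ✓; |JV| = 19.40 ✗.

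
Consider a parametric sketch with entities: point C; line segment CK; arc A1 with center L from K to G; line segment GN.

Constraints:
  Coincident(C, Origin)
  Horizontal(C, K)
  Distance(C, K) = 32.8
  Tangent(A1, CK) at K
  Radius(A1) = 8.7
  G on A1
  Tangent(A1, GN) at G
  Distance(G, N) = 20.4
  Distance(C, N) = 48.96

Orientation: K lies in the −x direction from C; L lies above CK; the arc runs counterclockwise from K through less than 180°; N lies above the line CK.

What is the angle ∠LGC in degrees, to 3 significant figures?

113°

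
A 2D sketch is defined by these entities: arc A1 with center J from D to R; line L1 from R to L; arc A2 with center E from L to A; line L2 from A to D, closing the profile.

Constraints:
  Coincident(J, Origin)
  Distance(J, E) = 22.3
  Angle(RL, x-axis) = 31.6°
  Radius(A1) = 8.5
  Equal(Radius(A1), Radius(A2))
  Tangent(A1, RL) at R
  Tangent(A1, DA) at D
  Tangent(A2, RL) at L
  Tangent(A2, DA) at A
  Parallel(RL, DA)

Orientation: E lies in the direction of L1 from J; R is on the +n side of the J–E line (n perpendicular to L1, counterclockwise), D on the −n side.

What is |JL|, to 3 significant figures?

23.9

Tangency of A1 to both parallel lines with radius 8.5 puts R and D at J ± 8.5·n: R = (-4.45, 7.24), D = (4.45, -7.24). Equal radii place L and A the same way about E: L = E + 8.5·n = (14.5, 18.9), A = E − 8.5·n = (23.4, 4.45). Then |JL| = |L − J| = 23.9.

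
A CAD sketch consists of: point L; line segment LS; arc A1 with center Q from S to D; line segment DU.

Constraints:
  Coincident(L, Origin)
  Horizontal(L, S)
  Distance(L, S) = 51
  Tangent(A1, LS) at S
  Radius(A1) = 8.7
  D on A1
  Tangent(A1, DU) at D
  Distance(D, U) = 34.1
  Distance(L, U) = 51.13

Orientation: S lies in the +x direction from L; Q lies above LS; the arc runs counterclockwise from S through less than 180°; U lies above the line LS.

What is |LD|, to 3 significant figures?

59.1

Checks: |LS| = 51.00 ✓; |QD| = 8.700 ✓; ∠(QD, DU) = 90.00° ✓; |DU| = 34.10 ✓; |LU| = 51.13 ✓.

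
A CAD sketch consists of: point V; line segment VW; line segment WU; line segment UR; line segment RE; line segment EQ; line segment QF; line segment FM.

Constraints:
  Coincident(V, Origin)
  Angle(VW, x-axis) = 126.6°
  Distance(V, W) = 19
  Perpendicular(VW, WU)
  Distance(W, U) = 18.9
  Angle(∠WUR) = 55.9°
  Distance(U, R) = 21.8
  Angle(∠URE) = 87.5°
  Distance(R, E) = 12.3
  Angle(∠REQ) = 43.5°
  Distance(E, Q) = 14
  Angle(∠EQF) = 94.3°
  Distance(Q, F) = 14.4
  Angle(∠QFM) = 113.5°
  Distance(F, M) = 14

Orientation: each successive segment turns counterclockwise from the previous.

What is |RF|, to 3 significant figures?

8.52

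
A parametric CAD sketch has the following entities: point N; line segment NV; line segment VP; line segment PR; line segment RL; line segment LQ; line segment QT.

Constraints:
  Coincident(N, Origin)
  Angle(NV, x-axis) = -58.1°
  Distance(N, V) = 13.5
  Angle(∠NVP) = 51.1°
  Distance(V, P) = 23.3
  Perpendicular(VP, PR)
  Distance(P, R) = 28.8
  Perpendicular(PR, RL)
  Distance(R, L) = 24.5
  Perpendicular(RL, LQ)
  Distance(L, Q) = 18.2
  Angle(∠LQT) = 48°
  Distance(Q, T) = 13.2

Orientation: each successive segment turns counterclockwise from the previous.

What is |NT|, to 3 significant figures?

8.93

N is at the origin; NV runs at -58.1° with length 13.5, so V = (7.13, -11.5). ∠NVP = 51.1° gives VP at 70.8° from the x-axis; with |VP| = 23.3, P = (14.8, 10.5). The perpendicularity gives PR at right angles to VP, so PR runs at 161°; with |PR| = 28.8, R = (-12.4, 20.0). PR ⟂ RL, so RL runs at -109°; with |RL| = 24.5, L = (-20.5, -3.12). RL is perpendicular to LQ, so LQ runs at -19.2°; with |LQ| = 18.2, Q = (-3.27, -9.11). ∠LQT = 48.0° gives QT at 113° from the x-axis; with |QT| = 13.2, T = (-8.39, 3.06). Then |NT| = |T − N| = 8.93.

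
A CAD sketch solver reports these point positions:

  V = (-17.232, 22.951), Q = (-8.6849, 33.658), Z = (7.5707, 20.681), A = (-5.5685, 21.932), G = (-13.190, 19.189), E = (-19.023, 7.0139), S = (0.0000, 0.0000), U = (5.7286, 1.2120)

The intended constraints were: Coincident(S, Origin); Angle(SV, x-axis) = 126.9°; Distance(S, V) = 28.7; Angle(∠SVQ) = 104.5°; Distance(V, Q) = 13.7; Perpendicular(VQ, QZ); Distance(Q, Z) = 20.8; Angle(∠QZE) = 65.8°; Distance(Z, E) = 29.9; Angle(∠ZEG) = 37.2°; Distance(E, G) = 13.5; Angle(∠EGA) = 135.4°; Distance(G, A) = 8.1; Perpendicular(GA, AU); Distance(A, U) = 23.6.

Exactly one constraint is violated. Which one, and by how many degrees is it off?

Perpendicular(GA, AU) — off by 8.81°.

S = (0.00, 0.00) ✓; SV at 126.9° ✓; |SV| = 28.70 ✓; ∠SVQ = 104.5° ✓; |VQ| = 13.70 ✓; ∠(VQ, QZ) = 90.00° ✓; |QZ| = 20.80 ✓; ∠QZE = 65.80° ✓; |ZE| = 29.90 ✓; ∠ZEG = 37.20° ✓; |EG| = 13.50 ✓; ∠EGA = 135.4° ✓; |GA| = 8.100 ✓; ∠(GA, AU) = 81.19° ✗; |AU| = 23.60 ✓.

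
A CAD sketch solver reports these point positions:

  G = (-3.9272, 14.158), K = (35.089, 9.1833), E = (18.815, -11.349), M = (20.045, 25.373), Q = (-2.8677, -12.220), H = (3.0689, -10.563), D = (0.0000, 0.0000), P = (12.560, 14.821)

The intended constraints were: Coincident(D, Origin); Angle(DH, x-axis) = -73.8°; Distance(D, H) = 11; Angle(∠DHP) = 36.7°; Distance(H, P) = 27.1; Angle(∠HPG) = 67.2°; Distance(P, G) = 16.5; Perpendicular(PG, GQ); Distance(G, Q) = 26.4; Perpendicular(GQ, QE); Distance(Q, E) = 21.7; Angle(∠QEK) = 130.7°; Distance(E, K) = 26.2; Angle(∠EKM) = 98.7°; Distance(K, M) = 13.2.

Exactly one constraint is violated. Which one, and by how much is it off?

Distance(K, M) = 13.2 — off by 8.90.

D = (0.00, 0.00) ✓; DH at -73.80° ✓; |DH| = 11.00 ✓; ∠DHP = 36.70° ✓; |HP| = 27.10 ✓; ∠HPG = 67.20° ✓; |PG| = 16.50 ✓; ∠(PG, GQ) = 90.00° ✓; |GQ| = 26.40 ✓; ∠(GQ, QE) = 90.00° ✓; |QE| = 21.70 ✓; ∠QEK = 130.7° ✓; |EK| = 26.20 ✓; ∠EKM = 98.70° ✓; |KM| = 22.10 ✗.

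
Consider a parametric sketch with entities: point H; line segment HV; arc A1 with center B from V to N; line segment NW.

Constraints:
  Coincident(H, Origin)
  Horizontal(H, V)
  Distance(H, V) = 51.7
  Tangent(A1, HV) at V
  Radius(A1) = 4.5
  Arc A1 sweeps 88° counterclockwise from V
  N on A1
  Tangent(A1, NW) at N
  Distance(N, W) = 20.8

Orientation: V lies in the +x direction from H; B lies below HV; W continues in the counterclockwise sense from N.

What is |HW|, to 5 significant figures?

52.836

H is at the origin; HV is horizontal with |HV| = 51.7 and V on the +x side, so V = (51.700, 0.0000). A1 meets HV tangentially, so BV is at right angles to HV, so B = V + (0, -4.5) = (51.700, -4.5000). On A1, V sits at bearing 90° from B; an 88° counterclockwise sweep puts N at bearing 178°, so N = B + 4.5·(cos 178°, sin 178°) = (47.203, -4.3430). Since A1 is tangent to NW there, BN ⟂ NW, so NW runs along (−sin 178°, cos 178°); with |NW| = 20.8, W = (46.477, -25.130). Then |HW| = |W − H| = 52.836.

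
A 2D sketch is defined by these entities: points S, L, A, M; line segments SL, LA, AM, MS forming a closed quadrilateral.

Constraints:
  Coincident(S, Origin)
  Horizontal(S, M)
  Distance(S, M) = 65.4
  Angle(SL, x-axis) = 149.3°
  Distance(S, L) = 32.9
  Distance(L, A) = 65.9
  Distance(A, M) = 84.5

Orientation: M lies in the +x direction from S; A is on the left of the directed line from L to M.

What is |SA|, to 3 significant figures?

68.7

S is at the origin; S and M share the same y with |SM| = 65.4 and M in +x, so M = (65.4, 0). SL runs at 149.3° with |SL| = 32.9, so L = (-28.3, 16.8). A is determined by |LA| = 65.9 and |AM| = 84.5 together: it lies at the intersection of circle(L, 65.9) and circle(M, 84.5). With |LM| = 95.2, the foot of the radical line on LM is 32.9 from L and the perpendicular offset is √(65.9² − 32.9²) = 57.1. Taking the left-of-LM solution: A = (14.2, 67.2).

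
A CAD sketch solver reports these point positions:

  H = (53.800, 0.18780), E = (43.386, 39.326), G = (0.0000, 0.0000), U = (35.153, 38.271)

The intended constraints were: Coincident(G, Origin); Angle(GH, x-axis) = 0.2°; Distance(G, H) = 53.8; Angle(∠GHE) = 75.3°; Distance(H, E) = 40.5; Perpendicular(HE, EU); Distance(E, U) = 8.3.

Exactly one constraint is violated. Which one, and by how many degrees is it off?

Perpendicular(HE, EU) — off by 7.60°.

G = (0.00, 0.00) ✓; GH at 0.2000° ✓; |GH| = 53.80 ✓; ∠GHE = 75.30° ✓; |HE| = 40.50 ✓; ∠(HE, EU) = 82.40° ✗; |EU| = 8.300 ✓.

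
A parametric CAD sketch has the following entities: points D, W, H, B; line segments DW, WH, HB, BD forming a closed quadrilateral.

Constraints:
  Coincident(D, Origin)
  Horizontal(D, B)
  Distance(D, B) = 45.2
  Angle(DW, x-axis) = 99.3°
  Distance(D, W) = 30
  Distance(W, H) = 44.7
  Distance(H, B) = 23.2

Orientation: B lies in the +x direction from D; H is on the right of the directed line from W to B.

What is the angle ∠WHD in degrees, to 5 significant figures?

38.095°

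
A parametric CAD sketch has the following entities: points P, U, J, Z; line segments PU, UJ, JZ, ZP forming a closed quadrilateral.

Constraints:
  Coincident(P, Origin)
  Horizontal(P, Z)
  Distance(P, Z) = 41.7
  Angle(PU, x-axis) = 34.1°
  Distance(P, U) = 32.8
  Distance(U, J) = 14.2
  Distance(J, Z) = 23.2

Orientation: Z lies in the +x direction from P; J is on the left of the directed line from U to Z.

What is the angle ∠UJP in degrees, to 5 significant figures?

10.078°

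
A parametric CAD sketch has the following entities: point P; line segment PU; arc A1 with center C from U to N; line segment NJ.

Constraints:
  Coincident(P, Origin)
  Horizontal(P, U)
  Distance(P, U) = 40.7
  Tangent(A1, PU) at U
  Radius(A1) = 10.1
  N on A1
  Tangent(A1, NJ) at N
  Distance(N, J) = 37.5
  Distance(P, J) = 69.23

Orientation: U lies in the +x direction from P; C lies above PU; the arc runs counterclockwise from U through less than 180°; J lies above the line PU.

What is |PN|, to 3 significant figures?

51.8

Checks: |CN| = 10.10 ✓; ∠(CN, NJ) = 90.00° ✓; |NJ| = 37.50 ✓; |PJ| = 69.23 ✓.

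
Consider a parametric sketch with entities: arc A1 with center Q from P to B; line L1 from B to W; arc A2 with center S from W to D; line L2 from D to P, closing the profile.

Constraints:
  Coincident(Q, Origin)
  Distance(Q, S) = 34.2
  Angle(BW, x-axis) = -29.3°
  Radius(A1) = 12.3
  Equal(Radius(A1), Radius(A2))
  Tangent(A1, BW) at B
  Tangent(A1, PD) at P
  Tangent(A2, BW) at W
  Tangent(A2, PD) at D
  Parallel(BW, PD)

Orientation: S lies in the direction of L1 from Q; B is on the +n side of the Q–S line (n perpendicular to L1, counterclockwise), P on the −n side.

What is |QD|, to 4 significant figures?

36.34

The slot axis is L1's direction at -29.3°, so u = (cos -29.3°, sin -29.3°) = (0.8721, -0.4894) and n = (−sin -29.3°, cos -29.3°) = (0.4894, 0.8721). Q is at the origin and S lies 34.2 along u from Q, so S = 34.2·u = (29.82, -16.74). Tangency of A1 to both parallel lines with radius 12.3 puts B and P at Q ± 12.3·n: B = (6.019, 10.73), P = (-6.019, -10.73). Equal radii place W and D the same way about S: W = S + 12.3·n = (35.84, -6.010), D = S − 12.3·n = (23.81, -27.46). Then |QD| = |D − Q| = 36.34.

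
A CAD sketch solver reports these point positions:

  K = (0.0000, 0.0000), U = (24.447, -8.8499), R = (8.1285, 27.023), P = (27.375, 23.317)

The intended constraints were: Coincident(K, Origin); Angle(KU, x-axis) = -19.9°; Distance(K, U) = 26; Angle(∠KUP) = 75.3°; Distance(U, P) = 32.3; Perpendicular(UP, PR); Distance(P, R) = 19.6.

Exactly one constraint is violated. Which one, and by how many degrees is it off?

Perpendicular(UP, PR) — off by 5.70°.

K = (0.00, 0.00) ✓; KU at -19.90° ✓; |KU| = 26.00 ✓; ∠KUP = 75.30° ✓; |UP| = 32.30 ✓; ∠(UP, PR) = 84.30° ✗; |PR| = 19.60 ✓.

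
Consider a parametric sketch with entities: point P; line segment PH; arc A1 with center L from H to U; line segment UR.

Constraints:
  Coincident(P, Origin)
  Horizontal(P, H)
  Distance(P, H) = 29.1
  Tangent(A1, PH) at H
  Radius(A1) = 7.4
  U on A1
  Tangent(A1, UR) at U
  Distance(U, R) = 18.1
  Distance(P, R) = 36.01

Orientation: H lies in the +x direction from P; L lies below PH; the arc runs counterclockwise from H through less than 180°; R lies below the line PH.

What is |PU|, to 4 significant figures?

23.38

Checks: |LH| = 7.400 ✓; |LU| = 7.400 ✓; ∠(LU, UR) = 90.00° ✓; |UR| = 18.10 ✓; |PR| = 36.01 ✓.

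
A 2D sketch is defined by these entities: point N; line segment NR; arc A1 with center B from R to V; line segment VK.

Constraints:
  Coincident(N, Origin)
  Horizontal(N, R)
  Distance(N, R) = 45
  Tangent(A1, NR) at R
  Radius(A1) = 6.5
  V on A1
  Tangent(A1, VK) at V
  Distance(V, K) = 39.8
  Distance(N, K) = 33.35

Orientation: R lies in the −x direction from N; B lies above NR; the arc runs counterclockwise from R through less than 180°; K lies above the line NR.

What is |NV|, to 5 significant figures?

40.350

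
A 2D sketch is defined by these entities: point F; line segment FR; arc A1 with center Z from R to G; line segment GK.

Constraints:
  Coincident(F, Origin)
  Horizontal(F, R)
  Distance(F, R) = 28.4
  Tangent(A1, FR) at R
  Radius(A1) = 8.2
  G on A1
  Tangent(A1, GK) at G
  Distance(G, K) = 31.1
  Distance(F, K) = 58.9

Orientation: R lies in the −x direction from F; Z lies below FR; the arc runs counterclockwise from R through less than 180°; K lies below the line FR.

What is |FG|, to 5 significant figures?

36.197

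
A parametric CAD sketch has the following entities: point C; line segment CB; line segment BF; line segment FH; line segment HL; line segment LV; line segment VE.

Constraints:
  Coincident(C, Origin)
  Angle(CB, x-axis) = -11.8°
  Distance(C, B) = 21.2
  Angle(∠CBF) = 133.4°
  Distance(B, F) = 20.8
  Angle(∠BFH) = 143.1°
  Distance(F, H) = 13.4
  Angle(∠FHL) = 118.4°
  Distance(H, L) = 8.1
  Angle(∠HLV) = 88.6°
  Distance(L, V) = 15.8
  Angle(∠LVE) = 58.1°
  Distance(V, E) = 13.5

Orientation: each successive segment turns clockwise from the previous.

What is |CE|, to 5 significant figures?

40.191

C is at the origin; CB runs at -11.8° with length 21.2, so B = (20.752, -4.3353). ∠CBF = 133.4° gives BF at -58.400° from the x-axis; with |BF| = 20.8, F = (31.651, -22.051). ∠BFH = 143.1° gives FH at -95.300° from the x-axis; with |FH| = 13.4, H = (30.413, -35.394). ∠FHL = 118.4° gives HL at -156.90° from the x-axis; with |HL| = 8.1, L = (22.963, -38.572). ∠HLV = 88.6° gives LV at 111.70° from the x-axis; with |LV| = 15.8, V = (17.121, -23.892). ∠LVE = 58.1° gives VE at -10.200° from the x-axis; with |VE| = 13.5, E = (30.407, -26.282). Then |CE| = |E − C| = 40.191.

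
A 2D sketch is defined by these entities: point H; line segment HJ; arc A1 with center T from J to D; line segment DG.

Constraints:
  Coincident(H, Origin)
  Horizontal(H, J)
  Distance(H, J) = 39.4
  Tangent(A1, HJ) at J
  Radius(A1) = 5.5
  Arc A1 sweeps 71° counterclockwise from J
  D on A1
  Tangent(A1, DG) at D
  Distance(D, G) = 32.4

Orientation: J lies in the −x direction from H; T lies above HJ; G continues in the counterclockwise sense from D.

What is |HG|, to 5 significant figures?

41.700

H is at the origin; HJ is horizontal with |HJ| = 39.4 and J on the −x side, so J = (-39.400, 0.0000). Tangency of A1 to HJ means the radius TJ is perpendicular to HJ, so T = J + (0, 5.5) = (-39.400, 5.5000). On A1, J sits at bearing -90° from T; a 71° counterclockwise sweep puts D at bearing -19°, so D = T + 5.5·(cos -19°, sin -19°) = (-34.200, 3.7094). The tangent condition forces TD to be normal to DG, so DG runs along (−sin -19°, cos -19°); with |DG| = 32.4, G = (-23.651, 34.344). Then |HG| = |G − H| = 41.700.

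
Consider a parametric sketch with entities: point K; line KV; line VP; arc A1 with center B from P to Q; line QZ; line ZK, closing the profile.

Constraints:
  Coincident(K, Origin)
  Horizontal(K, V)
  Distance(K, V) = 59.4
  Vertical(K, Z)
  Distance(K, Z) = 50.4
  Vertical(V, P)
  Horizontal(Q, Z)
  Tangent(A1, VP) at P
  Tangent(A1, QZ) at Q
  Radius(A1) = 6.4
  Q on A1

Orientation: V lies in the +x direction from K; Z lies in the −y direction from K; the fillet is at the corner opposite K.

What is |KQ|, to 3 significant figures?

73.1

The virtual corner opposite K is at (59.4, -50.4). The tangent condition forces BP to be normal to VP and A1 meets QZ tangentially, so BQ is at right angles to QZ, with radius 6.4, so the center B sits 6.4 in from both sides at B = (53.0, -44.0). That places the tangent points at P = (59.4, -44.0) on VP and Q = (53.0, -50.4) on QZ. Then |KQ| = |Q − K| = 73.1.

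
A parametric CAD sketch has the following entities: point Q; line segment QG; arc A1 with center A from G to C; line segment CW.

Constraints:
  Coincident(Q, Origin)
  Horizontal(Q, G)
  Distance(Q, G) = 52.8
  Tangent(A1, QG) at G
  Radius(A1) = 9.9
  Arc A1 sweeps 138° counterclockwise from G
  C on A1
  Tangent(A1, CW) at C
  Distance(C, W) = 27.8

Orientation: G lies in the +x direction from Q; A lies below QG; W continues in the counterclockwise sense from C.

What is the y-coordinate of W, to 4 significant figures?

-35.86

On A1, G sits at bearing 90° from A; a 138° counterclockwise sweep puts C at bearing 228°, so C = A + 9.9·(cos 228°, sin 228°) = (46.18, -17.26). The tangent condition forces AC to be normal to CW, so CW runs along (−sin 228°, cos 228°); with |CW| = 27.8, W = (66.84, -35.86). So W.y = -35.86.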